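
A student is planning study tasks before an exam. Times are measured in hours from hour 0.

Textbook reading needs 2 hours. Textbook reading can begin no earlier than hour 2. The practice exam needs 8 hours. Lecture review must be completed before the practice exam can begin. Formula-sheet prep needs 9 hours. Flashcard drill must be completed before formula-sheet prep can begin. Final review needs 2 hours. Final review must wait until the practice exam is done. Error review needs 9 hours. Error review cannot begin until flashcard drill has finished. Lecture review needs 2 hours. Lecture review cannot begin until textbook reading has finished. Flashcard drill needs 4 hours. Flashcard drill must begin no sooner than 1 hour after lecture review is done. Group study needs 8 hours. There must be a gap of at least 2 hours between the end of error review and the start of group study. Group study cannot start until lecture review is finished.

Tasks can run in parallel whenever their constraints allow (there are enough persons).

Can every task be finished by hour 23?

No

After its own release at hour 2, textbook reading can start at hour 2 and finishes at hour 4.
Lecture review cannot begin until textbook reading (finishes hour 4). It runs from hour 4 to 4 + 2 = hour 6.
The practice exam cannot begin until lecture review (finishes hour 6). It runs from hour 6 to 6 + 8 = hour 14.
After the practice exam (finishes hour 14), final review can start at hour 14 and finishes at hour 16.
Flashcard drill waits on lecture review (finishes hour 6, plus 1-hour gap → hour 7), so it starts at hour 7 and finishes at 7 + 4 = hour 11.
Formula-sheet prep waits on flashcard drill (finishes hour 11), so it starts at hour 11 and finishes at 11 + 9 = hour 20.
Error review waits on flashcard drill (finishes hour 11), so it starts at hour 11 and finishes at 11 + 9 = hour 20.
For group study: error review (finishes hour 20, plus 2-hour gap → hour 22); lecture review (finishes hour 6). Taking the maximum gives a start of hour 22, and it finishes at 22 + 8 = hour 30.
The earliest everything can be done is hour 30, which is after the deadline of 23, so it is not possible.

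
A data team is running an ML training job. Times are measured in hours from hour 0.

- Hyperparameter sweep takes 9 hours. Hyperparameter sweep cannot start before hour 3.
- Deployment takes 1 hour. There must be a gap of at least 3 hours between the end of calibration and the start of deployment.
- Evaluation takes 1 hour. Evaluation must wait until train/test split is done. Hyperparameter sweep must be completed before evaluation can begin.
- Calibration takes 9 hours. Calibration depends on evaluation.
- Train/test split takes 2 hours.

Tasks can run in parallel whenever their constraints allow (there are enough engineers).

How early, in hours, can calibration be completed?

22

Hyperparameter sweep waits on its own release at hour 3, so it starts at hour 3 and finishes at 3 + 9 = hour 12.
Train/test split has no prerequisites, so it starts at hour 0 and finishes at hour 2.
Evaluation needs all of train/test split (finishes hour 2); hyperparameter sweep (finishes hour 12). That puts its earliest start at hour 12; it finishes at 12 + 1 = hour 13.
Calibration waits on evaluation (finishes hour 13), so it starts at hour 13 and finishes at 13 + 9 = hour 22.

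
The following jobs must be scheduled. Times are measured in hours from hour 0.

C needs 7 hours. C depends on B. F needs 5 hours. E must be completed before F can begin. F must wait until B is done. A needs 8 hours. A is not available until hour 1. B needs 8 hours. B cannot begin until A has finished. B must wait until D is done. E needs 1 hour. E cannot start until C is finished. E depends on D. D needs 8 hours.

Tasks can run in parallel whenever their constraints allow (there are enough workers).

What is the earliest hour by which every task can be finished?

D has no prerequisites, so it starts at hour 0 and finishes at hour 8.
After its own release at hour 1, A can start at hour 1 and finishes at hour 9.
For B: A (finishes hour 9); D (finishes hour 8). Taking the maximum gives a start of hour 9, and it finishes at 9 + 8 = hour 17.
C waits on B (finishes hour 17), so it starts at hour 17 and finishes at 17 + 7 = hour 24.
E needs all of C (finishes hour 24); D (finishes hour 8). That puts its earliest start at hour 24; it finishes at 24 + 1 = hour 25.
F needs all of E (finishes hour 25); B (finishes hour 17). That puts its earliest start at hour 25; it finishes at 25 + 5 = hour 30.
All tasks are finished once the last one completes. Finish times: A at 9, B at 17, C at 24, D at 8, E at 25, F at 30. The latest is hour 30.

30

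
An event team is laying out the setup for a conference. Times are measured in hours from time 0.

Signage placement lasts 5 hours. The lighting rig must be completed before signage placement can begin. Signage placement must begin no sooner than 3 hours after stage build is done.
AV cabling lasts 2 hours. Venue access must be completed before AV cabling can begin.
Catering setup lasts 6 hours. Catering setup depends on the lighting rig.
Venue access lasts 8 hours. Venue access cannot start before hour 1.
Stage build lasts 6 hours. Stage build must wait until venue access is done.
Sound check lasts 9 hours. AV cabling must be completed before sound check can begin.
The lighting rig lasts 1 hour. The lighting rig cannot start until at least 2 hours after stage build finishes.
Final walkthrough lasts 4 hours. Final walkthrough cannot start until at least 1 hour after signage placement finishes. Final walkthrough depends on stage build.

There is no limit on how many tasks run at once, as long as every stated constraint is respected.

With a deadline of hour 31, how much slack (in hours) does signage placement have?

3

Venue access cannot begin until its own release at hour 1. It runs from hour 1 to 1 + 8 = hour 9.
Stage build cannot begin until venue access (finishes hour 9). It runs from hour 9 to 9 + 6 = hour 15.
The lighting rig cannot begin until stage build (finishes hour 15, plus 2-hour gap → hour 17). It runs from hour 17 to 17 + 1 = hour 18.
Signage placement cannot start until the lighting rig (finishes hour 18); stage build (finishes hour 15, plus 3-hour gap → hour 18). The controlling bound is hour 18, so signage placement finishes at 18 + 5 = hour 23.

Working backward from the deadline:
To finish by hour 31, final walkthrough (duration 4) must start no later than hour 27.
Signage placement has to be done before final walkthrough (must start by hour 27, minus 1-hour gap → hour 26). That means finishing by hour 26, i.e. starting by 26 − 5 = hour 21.
So signage placement can start as early as hour 18 and as late as hour 21, giving 21 − 18 = 3 hours of slack.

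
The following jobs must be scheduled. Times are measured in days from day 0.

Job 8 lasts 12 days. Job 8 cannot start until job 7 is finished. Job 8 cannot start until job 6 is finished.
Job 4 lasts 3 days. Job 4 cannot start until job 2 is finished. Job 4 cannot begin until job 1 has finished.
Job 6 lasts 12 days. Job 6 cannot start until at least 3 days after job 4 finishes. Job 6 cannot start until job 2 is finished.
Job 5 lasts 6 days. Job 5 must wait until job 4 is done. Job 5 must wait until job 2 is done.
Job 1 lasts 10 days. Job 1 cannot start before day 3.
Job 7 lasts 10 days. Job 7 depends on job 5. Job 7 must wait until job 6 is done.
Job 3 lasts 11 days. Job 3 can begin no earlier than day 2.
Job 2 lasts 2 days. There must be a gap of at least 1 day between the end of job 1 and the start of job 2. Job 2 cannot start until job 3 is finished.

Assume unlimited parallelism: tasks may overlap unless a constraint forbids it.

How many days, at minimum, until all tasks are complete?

Job 3 cannot begin until its own release at day 2. It runs from day 2 to 2 + 11 = day 13.
Job 1 cannot begin until its own release at day 3. It runs from day 3 to 3 + 10 = day 13.
For job 2: job 1 (finishes day 13, plus 1-day gap → day 14); job 3 (finishes day 13). Taking the maximum gives a start of day 14, and it finishes at 14 + 2 = day 16.
Job 4 cannot start until job 2 (finishes day 16); job 1 (finishes day 13). The controlling bound is day 16, so job 4 finishes at 16 + 3 = day 19.
For job 6: job 4 (finishes day 19, plus 3-day gap → day 22); job 2 (finishes day 16). Taking the maximum gives a start of day 22, and it finishes at 22 + 12 = day 34.
Job 5 cannot start until job 4 (finishes day 19); job 2 (finishes day 16). The controlling bound is day 19, so job 5 finishes at 19 + 6 = day 25.
Job 7 cannot start until job 5 (finishes day 25); job 6 (finishes day 34). The controlling bound is day 34, so job 7 finishes at 34 + 10 = day 44.
Job 8 needs all of job 7 (finishes day 44); job 6 (finishes day 34). That puts its earliest start at day 44; it finishes at 44 + 12 = day 56.
All tasks are finished once the last one completes. Finish times: Job 1 at 13, Job 2 at 16, Job 3 at 13, Job 4 at 19, Job 5 at 25, Job 6 at 34, Job 7 at 44, Job 8 at 56. The latest is day 56.

56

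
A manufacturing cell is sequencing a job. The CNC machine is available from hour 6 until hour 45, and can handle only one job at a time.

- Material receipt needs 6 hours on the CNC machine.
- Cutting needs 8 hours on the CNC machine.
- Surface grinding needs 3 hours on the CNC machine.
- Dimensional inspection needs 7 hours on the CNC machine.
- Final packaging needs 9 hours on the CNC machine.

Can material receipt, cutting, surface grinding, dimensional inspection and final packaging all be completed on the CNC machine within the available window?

Yes

The CNC machine window is 45 − 6 = 39 hours.
Running back to back, the jobs need 6 + 8 + 3 + 7 + 9 = 33 hours on the CNC machine.
Since 33 ≤ 39, they fit within the window.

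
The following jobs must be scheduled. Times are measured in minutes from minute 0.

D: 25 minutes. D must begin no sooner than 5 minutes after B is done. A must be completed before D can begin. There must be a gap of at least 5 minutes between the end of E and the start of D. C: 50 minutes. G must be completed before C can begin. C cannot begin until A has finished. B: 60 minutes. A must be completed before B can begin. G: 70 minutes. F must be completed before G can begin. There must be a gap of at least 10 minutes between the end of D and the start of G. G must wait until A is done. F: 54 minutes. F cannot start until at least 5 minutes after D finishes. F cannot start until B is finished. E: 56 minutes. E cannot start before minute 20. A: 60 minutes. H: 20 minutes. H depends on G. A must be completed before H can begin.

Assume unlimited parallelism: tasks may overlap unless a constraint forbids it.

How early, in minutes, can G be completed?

E waits on its own release at minute 20, so it starts at minute 20 and finishes at 20 + 56 = minute 76.
Nothing blocks A, so it runs from minute 0 to minute 60.
After A (finishes minute 60), B can start at minute 60 and finishes at minute 120.
D has to wait for B (finishes minute 120, plus 5-minute gap → minute 125); A (finishes minute 60); E (finishes minute 76, plus 5-minute gap → minute 81). The latest of these is minute 125, so D runs minute 125 to 125 + 25 = minute 150.
F cannot start until D (finishes minute 150, plus 5-minute gap → minute 155); B (finishes minute 120). The controlling bound is minute 155, so F finishes at 155 + 54 = minute 209.
G needs all of F (finishes minute 209); D (finishes minute 150, plus 10-minute gap → minute 160); A (finishes minute 60). That puts its earliest start at minute 209; it finishes at 209 + 70 = minute 279.

279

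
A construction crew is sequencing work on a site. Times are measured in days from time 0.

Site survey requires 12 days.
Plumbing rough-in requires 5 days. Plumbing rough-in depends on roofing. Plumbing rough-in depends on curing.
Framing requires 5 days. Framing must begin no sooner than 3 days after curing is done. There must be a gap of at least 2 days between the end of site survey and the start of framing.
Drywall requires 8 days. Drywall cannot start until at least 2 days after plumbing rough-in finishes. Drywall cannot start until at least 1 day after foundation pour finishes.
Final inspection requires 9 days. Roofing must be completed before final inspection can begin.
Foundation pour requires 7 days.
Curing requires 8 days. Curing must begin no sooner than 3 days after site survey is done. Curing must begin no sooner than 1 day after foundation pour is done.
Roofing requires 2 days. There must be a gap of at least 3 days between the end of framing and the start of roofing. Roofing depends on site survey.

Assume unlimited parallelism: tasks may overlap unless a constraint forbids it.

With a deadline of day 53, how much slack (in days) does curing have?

Nothing blocks foundation pour, so it runs from day 0 to day 7.
Site survey has no prerequisites, so it starts at day 0 and finishes at day 12.
Curing needs all of site survey (finishes day 12, plus 3-day gap → day 15); foundation pour (finishes day 7, plus 1-day gap → day 8). That puts its earliest start at day 15; it finishes at 15 + 8 = day 23.

Working backward from the deadline:
Drywall must finish by day 53; it takes 8 days, so it must start by 53 − 8 = day 45.
Since drywall (must start by day 45, minus 2-day gap → day 43) depends on it, plumbing rough-in must finish by day 43. Backing off its 5-day duration gives a latest start of day 38.
Final inspection has no dependents, so it just needs to finish by day 53. Starting by 53 − 9 = day 44 achieves that.
For roofing: plumbing rough-in (must start by day 38); final inspection (must start by day 44). The most restrictive is day 38; with a 2-day duration, roofing must start by day 36.
Since roofing (must start by day 36, minus 3-day gap → day 33) depends on it, framing must finish by day 33. Backing off its 5-day duration gives a latest start of day 28.
Curing has several dependents: framing (must start by day 28, minus 3-day gap → day 25); plumbing rough-in (must start by day 38). The earliest of those limits is day 25, so curing must start by 25 − 8 = day 17.
So curing can start as early as day 15 and as late as day 17, giving 17 − 15 = 2 days of slack.

2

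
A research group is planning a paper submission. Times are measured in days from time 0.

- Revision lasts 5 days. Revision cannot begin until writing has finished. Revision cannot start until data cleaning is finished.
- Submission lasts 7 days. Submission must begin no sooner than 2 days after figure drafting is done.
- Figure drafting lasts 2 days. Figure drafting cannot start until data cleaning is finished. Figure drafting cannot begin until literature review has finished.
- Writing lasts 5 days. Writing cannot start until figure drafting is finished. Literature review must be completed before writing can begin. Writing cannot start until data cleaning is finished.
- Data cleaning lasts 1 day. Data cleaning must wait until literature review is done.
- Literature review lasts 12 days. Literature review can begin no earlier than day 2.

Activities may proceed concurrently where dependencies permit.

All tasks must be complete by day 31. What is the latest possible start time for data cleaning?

18

Revision must finish by day 31; it takes 5 days, so it must start by 31 − 5 = day 26.
Since revision (must start by day 26) depends on it, writing must finish by day 26. Backing off its 5-day duration gives a latest start of day 21.
Submission must finish by day 31; it takes 7 days, so it must start by 31 − 7 = day 24.
Figure drafting has several dependents: writing (must start by day 21); submission (must start by day 24, minus 2-day gap → day 22). The earliest of those limits is day 21, so figure drafting must start by 21 − 2 = day 19.
Data cleaning feeds figure drafting (must start by day 19); writing (must start by day 21); revision (must start by day 26). Taking the minimum, data cleaning must finish by day 19 and start by 19 − 1 = day 18.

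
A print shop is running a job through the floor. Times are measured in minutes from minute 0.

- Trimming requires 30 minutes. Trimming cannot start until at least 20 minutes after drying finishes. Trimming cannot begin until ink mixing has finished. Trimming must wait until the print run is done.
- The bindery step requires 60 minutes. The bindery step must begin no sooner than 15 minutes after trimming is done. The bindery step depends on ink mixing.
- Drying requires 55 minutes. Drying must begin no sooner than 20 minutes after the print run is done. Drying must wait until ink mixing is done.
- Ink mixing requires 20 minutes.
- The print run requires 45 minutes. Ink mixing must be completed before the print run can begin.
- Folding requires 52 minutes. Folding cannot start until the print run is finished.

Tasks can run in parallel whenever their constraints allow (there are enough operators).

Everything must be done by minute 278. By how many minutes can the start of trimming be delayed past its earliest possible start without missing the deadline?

Ink mixing can start immediately at minute 0; it finishes at minute 20.
The print run waits on ink mixing (finishes minute 20), so it starts at minute 20 and finishes at 20 + 45 = minute 65.
Drying has to wait for the print run (finishes minute 65, plus 20-minute gap → minute 85); ink mixing (finishes minute 20). The latest of these is minute 85, so drying runs minute 85 to 85 + 55 = minute 140.
Trimming needs all of drying (finishes minute 140, plus 20-minute gap → minute 160); ink mixing (finishes minute 20); the print run (finishes minute 65). That puts its earliest start at minute 160; it finishes at 160 + 30 = minute 190.

Working backward from the deadline:
The bindery step must finish by minute 278; it takes 60 minutes, so it must start by 278 − 60 = minute 218.
Trimming feeds into the bindery step (must start by minute 218, minus 15-minute gap → minute 203); so trimming must finish by minute 203 and therefore start by minute 173.
So trimming can start as early as minute 160 and as late as minute 173, giving 173 − 160 = 13 minutes of slack.

13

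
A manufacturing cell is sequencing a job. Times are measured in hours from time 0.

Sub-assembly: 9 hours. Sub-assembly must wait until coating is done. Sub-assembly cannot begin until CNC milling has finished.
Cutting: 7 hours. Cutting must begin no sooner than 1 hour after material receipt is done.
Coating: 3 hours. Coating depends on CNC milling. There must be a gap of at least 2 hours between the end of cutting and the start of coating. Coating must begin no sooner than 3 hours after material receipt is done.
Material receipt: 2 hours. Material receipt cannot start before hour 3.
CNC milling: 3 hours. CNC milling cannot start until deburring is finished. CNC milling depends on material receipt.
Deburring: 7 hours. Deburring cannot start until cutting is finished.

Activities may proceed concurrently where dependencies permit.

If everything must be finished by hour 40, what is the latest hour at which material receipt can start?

8

Sub-assembly must finish by hour 40; it takes 9 hours, so it must start by 40 − 9 = hour 31.
Coating must finish before sub-assembly (must start by hour 31). With a 3-hour duration, coating must start by 31 − 3 = hour 28.
CNC milling feeds coating (must start by hour 28); sub-assembly (must start by hour 31). Taking the minimum, CNC milling must finish by hour 28 and start by 28 − 3 = hour 25.
Since CNC milling (must start by hour 25) depends on it, deburring must finish by hour 25. Backing off its 7-hour duration gives a latest start of hour 18.
For cutting: deburring (must start by hour 18); coating (must start by hour 28, minus 2-hour gap → hour 26). The most restrictive is hour 18; with a 7-hour duration, cutting must start by hour 11.
For material receipt: cutting (must start by hour 11, minus 1-hour gap → hour 10); CNC milling (must start by hour 25); coating (must start by hour 28, minus 3-hour gap → hour 25). The most restrictive is hour 10; with a 2-hour duration, material receipt must start by hour 8.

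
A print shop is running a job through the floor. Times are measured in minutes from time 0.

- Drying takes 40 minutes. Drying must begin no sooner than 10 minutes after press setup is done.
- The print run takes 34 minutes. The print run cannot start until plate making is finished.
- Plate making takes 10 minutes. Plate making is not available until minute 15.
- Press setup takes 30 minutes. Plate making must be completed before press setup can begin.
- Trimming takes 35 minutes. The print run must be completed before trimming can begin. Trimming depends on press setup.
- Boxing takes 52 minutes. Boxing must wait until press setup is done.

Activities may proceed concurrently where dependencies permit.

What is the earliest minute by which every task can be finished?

Plate making cannot begin until its own release at minute 15. It runs from minute 15 to 15 + 10 = minute 25.
After plate making (finishes minute 25), the print run can start at minute 25 and finishes at minute 59.
Press setup cannot begin until plate making (finishes minute 25). It runs from minute 25 to 25 + 30 = minute 55.
Boxing waits on press setup (finishes minute 55), so it starts at minute 55 and finishes at 55 + 52 = minute 107.
Trimming needs all of the print run (finishes minute 59); press setup (finishes minute 55). That puts its earliest start at minute 59; it finishes at 59 + 35 = minute 94.
After press setup (finishes minute 55, plus 10-minute gap → minute 65), drying can start at minute 65 and finishes at minute 105.
All tasks are finished once the last one completes. Finish times: Plate making at 25, Press setup at 55, The print run at 59, Drying at 105, Trimming at 94, Boxing at 107. The latest is minute 107.

107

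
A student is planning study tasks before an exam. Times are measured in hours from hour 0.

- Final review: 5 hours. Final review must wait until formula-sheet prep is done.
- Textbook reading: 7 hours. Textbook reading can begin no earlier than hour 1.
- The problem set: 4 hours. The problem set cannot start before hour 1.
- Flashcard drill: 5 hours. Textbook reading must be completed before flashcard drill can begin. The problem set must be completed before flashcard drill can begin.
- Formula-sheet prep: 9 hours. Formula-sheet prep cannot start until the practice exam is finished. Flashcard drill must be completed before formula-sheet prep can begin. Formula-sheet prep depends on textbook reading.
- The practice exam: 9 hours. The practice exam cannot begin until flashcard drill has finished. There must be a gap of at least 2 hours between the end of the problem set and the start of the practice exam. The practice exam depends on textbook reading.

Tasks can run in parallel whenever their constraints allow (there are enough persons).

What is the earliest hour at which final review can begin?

After its own release at hour 1, the problem set can start at hour 1 and finishes at hour 5.
After its own release at hour 1, textbook reading can start at hour 1 and finishes at hour 8.
Flashcard drill cannot start until textbook reading (finishes hour 8); the problem set (finishes hour 5). The controlling bound is hour 8, so flashcard drill finishes at 8 + 5 = hour 13.
The practice exam has to wait for flashcard drill (finishes hour 13); the problem set (finishes hour 5, plus 2-hour gap → hour 7); textbook reading (finishes hour 8). The latest of these is hour 13, so the practice exam runs hour 13 to 13 + 9 = hour 22.
Formula-sheet prep cannot start until the practice exam (finishes hour 22); flashcard drill (finishes hour 13); textbook reading (finishes hour 8). The controlling bound is hour 22, so formula-sheet prep finishes at 22 + 9 = hour 31.
Final review waits on formula-sheet prep (finishes hour 31), so the earliest it can start is hour 31.

31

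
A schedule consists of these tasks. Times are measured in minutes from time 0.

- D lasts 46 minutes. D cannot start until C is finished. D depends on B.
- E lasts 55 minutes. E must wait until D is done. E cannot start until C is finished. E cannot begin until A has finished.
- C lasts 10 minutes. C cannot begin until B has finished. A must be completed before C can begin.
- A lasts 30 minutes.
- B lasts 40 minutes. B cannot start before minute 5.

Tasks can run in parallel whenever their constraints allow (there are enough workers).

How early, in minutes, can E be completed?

156

B cannot begin until its own release at minute 5. It runs from minute 5 to 5 + 40 = minute 45.
A can start immediately at minute 0; it finishes at minute 30.
C needs all of B (finishes minute 45); A (finishes minute 30). That puts its earliest start at minute 45; it finishes at 45 + 10 = minute 55.
For D: C (finishes minute 55); B (finishes minute 45). Taking the maximum gives a start of minute 55, and it finishes at 55 + 46 = minute 101.
E needs all of D (finishes minute 101); C (finishes minute 55); A (finishes minute 30). That puts its earliest start at minute 101; it finishes at 101 + 55 = minute 156.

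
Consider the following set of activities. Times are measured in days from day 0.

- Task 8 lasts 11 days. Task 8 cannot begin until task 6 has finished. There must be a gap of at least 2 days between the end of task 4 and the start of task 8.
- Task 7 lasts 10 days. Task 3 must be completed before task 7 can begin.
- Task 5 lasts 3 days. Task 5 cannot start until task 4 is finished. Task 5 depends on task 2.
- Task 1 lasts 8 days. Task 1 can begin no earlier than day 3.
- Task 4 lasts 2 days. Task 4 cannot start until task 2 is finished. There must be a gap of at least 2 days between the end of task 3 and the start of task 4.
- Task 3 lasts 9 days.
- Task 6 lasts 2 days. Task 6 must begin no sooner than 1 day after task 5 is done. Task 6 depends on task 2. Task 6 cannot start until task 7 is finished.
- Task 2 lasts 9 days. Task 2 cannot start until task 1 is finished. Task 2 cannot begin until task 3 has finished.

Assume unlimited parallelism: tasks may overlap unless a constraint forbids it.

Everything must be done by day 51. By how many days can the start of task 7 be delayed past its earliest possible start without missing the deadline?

Task 3 has no prerequisites, so it starts at day 0 and finishes at day 9.
Task 7 cannot begin until task 3 (finishes day 9). It runs from day 9 to 9 + 10 = day 19.

Working backward from the deadline:
Task 8 must finish by day 51; it takes 11 days, so it must start by 51 − 11 = day 40.
Since task 8 (must start by day 40) depends on it, task 6 must finish by day 40. Backing off its 2-day duration gives a latest start of day 38.
Task 7 has to be done before task 6 (must start by day 38). That means finishing by day 38, i.e. starting by 38 − 10 = day 28.
So task 7 can start as early as day 9 and as late as day 28, giving 28 − 9 = 19 days of slack.

19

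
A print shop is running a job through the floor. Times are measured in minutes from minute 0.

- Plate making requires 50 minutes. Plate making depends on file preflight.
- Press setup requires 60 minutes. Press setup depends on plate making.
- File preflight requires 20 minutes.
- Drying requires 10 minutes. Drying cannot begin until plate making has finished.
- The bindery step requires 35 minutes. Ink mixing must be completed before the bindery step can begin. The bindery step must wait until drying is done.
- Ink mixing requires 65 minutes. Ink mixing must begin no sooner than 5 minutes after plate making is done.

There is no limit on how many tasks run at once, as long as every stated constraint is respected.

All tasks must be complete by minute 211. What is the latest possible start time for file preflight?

36

Nothing follows the bindery step; the deadline of minute 211 is its only limit. It must start by 211 − 35 = minute 176.
Ink mixing has to be done before the bindery step (must start by minute 176). That means finishing by minute 176, i.e. starting by 176 − 65 = minute 111.
To finish by minute 211, press setup (duration 60) must start no later than minute 151.
Drying must finish before the bindery step (must start by minute 176). With a 10-minute duration, drying must start by 176 − 10 = minute 166.
Plate making feeds ink mixing (must start by minute 111, minus 5-minute gap → minute 106); press setup (must start by minute 151); drying (must start by minute 166). Taking the minimum, plate making must finish by minute 106 and start by 106 − 50 = minute 56.
File preflight feeds into plate making (must start by minute 56); so file preflight must finish by minute 56 and therefore start by minute 36.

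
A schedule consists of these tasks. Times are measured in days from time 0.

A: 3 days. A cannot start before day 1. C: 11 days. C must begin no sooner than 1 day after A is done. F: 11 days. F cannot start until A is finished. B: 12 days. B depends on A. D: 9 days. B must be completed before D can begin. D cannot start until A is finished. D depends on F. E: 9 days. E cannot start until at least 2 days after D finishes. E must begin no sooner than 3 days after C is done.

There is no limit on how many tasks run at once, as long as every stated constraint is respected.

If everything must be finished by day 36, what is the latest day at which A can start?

1

Nothing follows E; the deadline of day 36 is its only limit. It must start by 36 − 9 = day 27.
D must finish before E (must start by day 27, minus 2-day gap → day 25). With a 9-day duration, D must start by 25 − 9 = day 16.
B feeds into D (must start by day 16); so B must finish by day 16 and therefore start by day 4.
C feeds into E (must start by day 27, minus 3-day gap → day 24); so C must finish by day 24 and therefore start by day 13.
F must finish before D (must start by day 16). With an 11-day duration, F must start by 16 − 11 = day 5.
A must finish in time for B (must start by day 4); C (must start by day 13, minus 1-day gap → day 12); D (must start by day 16); F (must start by day 5). The tightest is day 4, so A must start by 4 − 3 = day 1.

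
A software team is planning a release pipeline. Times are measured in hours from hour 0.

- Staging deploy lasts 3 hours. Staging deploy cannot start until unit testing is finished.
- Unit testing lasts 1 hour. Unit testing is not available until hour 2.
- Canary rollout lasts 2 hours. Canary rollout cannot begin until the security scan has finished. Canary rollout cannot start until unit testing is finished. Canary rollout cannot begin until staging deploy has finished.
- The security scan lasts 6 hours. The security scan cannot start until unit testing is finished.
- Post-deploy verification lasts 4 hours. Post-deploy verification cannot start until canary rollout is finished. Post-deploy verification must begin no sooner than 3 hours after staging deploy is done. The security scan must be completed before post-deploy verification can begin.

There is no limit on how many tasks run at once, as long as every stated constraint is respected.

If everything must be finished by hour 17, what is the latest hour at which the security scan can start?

5

Nothing follows post-deploy verification; the deadline of hour 17 is its only limit. It must start by 17 − 4 = hour 13.
Canary rollout feeds into post-deploy verification (must start by hour 13); so canary rollout must finish by hour 13 and therefore start by hour 11.
The security scan feeds canary rollout (must start by hour 11); post-deploy verification (must start by hour 13). Taking the minimum, the security scan must finish by hour 11 and start by 11 − 6 = hour 5.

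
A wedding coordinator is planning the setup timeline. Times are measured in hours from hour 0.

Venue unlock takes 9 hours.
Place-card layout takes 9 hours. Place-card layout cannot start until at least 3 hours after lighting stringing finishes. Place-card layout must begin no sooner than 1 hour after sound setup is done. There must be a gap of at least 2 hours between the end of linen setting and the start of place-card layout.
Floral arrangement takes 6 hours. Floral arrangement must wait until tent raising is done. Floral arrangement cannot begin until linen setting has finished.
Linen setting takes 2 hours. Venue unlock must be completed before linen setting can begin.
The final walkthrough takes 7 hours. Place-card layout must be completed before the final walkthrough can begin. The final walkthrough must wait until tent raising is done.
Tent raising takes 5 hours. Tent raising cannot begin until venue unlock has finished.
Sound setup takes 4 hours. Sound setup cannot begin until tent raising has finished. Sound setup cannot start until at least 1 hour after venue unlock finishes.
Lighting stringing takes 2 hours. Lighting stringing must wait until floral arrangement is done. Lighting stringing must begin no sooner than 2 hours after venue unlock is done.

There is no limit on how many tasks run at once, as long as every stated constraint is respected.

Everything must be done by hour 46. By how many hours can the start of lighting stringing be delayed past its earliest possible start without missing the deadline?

5

Nothing blocks venue unlock, so it runs from hour 0 to hour 9.
Linen setting cannot begin until venue unlock (finishes hour 9). It runs from hour 9 to 9 + 2 = hour 11.
Tent raising cannot begin until venue unlock (finishes hour 9). It runs from hour 9 to 9 + 5 = hour 14.
For floral arrangement: tent raising (finishes hour 14); linen setting (finishes hour 11). Taking the maximum gives a start of hour 14, and it finishes at 14 + 6 = hour 20.
For lighting stringing: floral arrangement (finishes hour 20); venue unlock (finishes hour 9, plus 2-hour gap → hour 11). Taking the maximum gives a start of hour 20, and it finishes at 20 + 2 = hour 22.

Working backward from the deadline:
The final walkthrough has no dependents, so it just needs to finish by hour 46. Starting by 46 − 7 = hour 39 achieves that.
Place-card layout must finish before the final walkthrough (must start by hour 39). With a 9-hour duration, place-card layout must start by 39 − 9 = hour 30.
Since place-card layout (must start by hour 30, minus 3-hour gap → hour 27) depends on it, lighting stringing must finish by hour 27. Backing off its 2-hour duration gives a latest start of hour 25.
So lighting stringing can start as early as hour 20 and as late as hour 25, giving 25 − 20 = 5 hours of slack.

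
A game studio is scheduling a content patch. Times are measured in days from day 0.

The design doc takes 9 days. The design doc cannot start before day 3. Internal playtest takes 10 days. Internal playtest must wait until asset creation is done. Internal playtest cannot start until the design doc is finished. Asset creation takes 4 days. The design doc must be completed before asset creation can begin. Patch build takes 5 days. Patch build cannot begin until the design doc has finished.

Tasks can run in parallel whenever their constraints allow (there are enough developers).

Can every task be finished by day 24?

No

The design doc waits on its own release at day 3, so it starts at day 3 and finishes at 3 + 9 = day 12.
Patch build cannot begin until the design doc (finishes day 12). It runs from day 12 to 12 + 5 = day 17.
After the design doc (finishes day 12), asset creation can start at day 12 and finishes at day 16.
For internal playtest: asset creation (finishes day 16); the design doc (finishes day 12). Taking the maximum gives a start of day 16, and it finishes at 16 + 10 = day 26.
The earliest everything can be done is day 26, which is after the deadline of 24, so it is not possible.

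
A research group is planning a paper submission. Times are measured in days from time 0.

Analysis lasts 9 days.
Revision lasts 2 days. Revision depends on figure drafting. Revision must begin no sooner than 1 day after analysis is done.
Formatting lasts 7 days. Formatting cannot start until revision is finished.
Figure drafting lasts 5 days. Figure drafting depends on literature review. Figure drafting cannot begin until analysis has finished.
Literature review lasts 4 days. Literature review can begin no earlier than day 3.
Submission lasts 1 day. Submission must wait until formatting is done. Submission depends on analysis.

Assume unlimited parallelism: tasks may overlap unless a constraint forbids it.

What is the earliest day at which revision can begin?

Nothing blocks analysis, so it runs from day 0 to day 9.
Literature review waits on its own release at day 3, so it starts at day 3 and finishes at 3 + 4 = day 7.
Figure drafting has to wait for literature review (finishes day 7); analysis (finishes day 9). The latest of these is day 9, so figure drafting runs day 9 to 9 + 5 = day 14.
Revision waits on figure drafting (finishes day 14); analysis (finishes day 9, plus 1-day gap → day 10). The latest of these is day 14, which is the earliest revision can start.

14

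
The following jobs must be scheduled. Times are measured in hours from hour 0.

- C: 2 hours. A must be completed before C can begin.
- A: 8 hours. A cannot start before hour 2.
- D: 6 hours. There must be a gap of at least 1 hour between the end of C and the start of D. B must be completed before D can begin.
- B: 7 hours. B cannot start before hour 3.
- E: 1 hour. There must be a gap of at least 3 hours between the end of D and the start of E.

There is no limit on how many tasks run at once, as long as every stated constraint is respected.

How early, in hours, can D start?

13

B cannot begin until its own release at hour 3. It runs from hour 3 to 3 + 7 = hour 10.
After its own release at hour 2, A can start at hour 2 and finishes at hour 10.
After A (finishes hour 10), C can start at hour 10 and finishes at hour 12.
D waits on C (finishes hour 12, plus 1-hour gap → hour 13); B (finishes hour 10). The latest of these is hour 13, which is the earliest D can start.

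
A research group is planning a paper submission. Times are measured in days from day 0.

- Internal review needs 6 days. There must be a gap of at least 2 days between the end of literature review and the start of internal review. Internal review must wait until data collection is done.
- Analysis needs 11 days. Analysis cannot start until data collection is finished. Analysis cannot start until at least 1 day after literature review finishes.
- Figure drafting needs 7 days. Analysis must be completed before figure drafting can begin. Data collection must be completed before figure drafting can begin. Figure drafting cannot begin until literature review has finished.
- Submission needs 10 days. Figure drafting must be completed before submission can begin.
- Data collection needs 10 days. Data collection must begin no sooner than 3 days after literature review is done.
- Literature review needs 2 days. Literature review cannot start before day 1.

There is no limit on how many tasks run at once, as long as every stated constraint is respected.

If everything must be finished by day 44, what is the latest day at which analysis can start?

To finish by day 44, submission (duration 10) must start no later than day 34.
Figure drafting must finish before submission (must start by day 34). With a 7-day duration, figure drafting must start by 34 − 7 = day 27.
Analysis must finish before figure drafting (must start by day 27). With an 11-day duration, analysis must start by 27 − 11 = day 16.

16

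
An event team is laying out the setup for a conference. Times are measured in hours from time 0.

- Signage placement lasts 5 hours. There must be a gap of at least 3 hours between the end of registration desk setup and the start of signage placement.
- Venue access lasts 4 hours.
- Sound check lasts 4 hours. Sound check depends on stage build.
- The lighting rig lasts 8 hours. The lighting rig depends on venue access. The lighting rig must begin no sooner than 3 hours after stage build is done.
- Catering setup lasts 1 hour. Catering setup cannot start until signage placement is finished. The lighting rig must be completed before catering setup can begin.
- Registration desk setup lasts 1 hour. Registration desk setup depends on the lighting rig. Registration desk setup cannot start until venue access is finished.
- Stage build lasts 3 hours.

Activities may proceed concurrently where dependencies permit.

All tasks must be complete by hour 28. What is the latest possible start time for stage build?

To finish by hour 28, catering setup (duration 1) must start no later than hour 27.
Signage placement has to be done before catering setup (must start by hour 27). That means finishing by hour 27, i.e. starting by 27 − 5 = hour 22.
Registration desk setup feeds into signage placement (must start by hour 22, minus 3-hour gap → hour 19); so registration desk setup must finish by hour 19 and therefore start by hour 18.
The lighting rig feeds registration desk setup (must start by hour 18); catering setup (must start by hour 27). Taking the minimum, the lighting rig must finish by hour 18 and start by 18 − 8 = hour 10.
To finish by hour 28, sound check (duration 4) must start no later than hour 24.
Stage build must finish in time for the lighting rig (must start by hour 10, minus 3-hour gap → hour 7); sound check (must start by hour 24). The tightest is hour 7, so stage build must start by 7 − 3 = hour 4.

4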